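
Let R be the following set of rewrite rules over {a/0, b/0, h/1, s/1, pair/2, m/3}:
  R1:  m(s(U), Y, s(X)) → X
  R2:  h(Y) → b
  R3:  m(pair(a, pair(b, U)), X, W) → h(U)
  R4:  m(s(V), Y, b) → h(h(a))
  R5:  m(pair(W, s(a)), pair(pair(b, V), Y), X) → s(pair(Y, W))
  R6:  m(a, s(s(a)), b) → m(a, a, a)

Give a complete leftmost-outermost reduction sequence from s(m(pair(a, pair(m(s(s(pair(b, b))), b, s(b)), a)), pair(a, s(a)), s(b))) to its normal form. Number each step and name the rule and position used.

s(b)

1. s(m(pair(a, pair(m(s(s(pair(b, b))), b, s(b)), a)), pair(a, s(a)), s(b)))  →  s(m(pair(a, pair(b, a)), pair(a, s(a)), s(b)))   [R1 at 1.1.2.1]
2. s(m(pair(a, pair(b, a)), pair(a, s(a)), s(b)))  →  s(h(a))   [R3 at 1]
3. s(h(a))  →  s(b)   [R2 at 1]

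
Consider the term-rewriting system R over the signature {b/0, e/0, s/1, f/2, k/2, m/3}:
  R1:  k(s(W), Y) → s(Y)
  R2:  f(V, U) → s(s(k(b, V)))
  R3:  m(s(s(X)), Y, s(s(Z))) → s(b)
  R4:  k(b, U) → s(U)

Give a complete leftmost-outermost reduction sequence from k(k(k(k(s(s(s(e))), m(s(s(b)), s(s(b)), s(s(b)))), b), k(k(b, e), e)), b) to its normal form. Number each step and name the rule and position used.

s(b)

1. k(k(k(k(s(s(s(e))), m(s(s(b)), s(s(b)), s(s(b)))), b), k(k(b, e), e)), b)  →  k(k(k(s(m(s(s(b)), s(s(b)), s(s(b)))), b), k(k(b, e), e)), b)   [R1 at 1.1.1]
2. k(k(k(s(m(s(s(b)), s(s(b)), s(s(b)))), b), k(k(b, e), e)), b)  →  k(k(s(b), k(k(b, e), e)), b)   [R1 at 1.1]
3. k(k(s(b), k(k(b, e), e)), b)  →  k(s(k(k(b, e), e)), b)   [R1 at 1]
4. k(s(k(k(b, e), e)), b)  →  s(b)   [R1 at ε]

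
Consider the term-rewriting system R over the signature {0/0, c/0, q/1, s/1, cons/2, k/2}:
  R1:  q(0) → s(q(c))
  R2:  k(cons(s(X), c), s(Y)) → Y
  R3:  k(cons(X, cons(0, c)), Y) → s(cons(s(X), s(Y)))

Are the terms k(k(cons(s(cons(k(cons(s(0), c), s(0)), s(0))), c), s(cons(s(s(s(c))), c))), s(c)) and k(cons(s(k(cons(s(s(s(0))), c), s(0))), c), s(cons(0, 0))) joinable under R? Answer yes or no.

Reduce t₁ = k(k(cons(s(cons(k(cons(s(0), c), s(0)), s(0))), c), s(cons(s(s(s(c))), c))), s(c)):
1. k(k(cons(s(cons(k(cons(s(0), c), s(0)), s(0))), c), s(cons(s(s(s(c))), c))), s(c))  →  k(cons(s(s(s(c))), c), s(c))   [R2 at 1]
2. k(cons(s(s(s(c))), c), s(c))  →  c   [R2 at ε]

Reduce t₂ = k(cons(s(k(cons(s(s(s(0))), c), s(0))), c), s(cons(0, 0))):
1. k(cons(s(k(cons(s(s(s(0))), c), s(0))), c), s(cons(0, 0)))  →  cons(0, 0)   [R2 at ε]

no — NF(t₁) = c, NF(t₂) = cons(0, 0)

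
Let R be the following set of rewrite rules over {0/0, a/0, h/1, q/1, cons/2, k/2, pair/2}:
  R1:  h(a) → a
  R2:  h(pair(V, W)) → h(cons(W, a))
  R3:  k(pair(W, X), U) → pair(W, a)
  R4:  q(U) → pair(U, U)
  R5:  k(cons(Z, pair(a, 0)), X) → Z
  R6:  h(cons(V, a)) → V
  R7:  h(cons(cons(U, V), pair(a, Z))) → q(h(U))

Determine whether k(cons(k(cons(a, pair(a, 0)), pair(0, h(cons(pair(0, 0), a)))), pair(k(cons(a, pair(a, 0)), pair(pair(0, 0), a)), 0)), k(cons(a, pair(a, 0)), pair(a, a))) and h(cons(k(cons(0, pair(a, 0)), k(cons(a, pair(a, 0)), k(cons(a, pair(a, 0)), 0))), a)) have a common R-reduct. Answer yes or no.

Reduce t₁ = k(cons(k(cons(a, pair(a, 0)), pair(0, h(cons(pair(0, 0), a)))), pair(k(cons(a, pair(a, 0)), pair(pair(0, 0), a)), 0)), k(cons(a, pair(a, 0)), pair(a, a))):
1. k(cons(k(cons(a, pair(a, 0)), pair(0, h(cons(pair(0, 0), a)))), pair(k(cons(a, pair(a, 0)), pair(pair(0, 0), a)), 0)), k(cons(a, pair(a, 0)), pair(a, a)))  →  k(cons(a, pair(k(cons(a, pair(a, 0)), pair(pair(0, 0), a)), 0)), k(cons(a, pair(a, 0)), pair(a, a)))   [R5 at 1.1]
2. k(cons(a, pair(k(cons(a, pair(a, 0)), pair(pair(0, 0), a)), 0)), k(cons(a, pair(a, 0)), pair(a, a)))  →  k(cons(a, pair(a, 0)), k(cons(a, pair(a, 0)), pair(a, a)))   [R5 at 1.2.1]
3. k(cons(a, pair(a, 0)), k(cons(a, pair(a, 0)), pair(a, a)))  →  a   [R5 at ε]

Reduce t₂ = h(cons(k(cons(0, pair(a, 0)), k(cons(a, pair(a, 0)), k(cons(a, pair(a, 0)), 0))), a)):
1. h(cons(k(cons(0, pair(a, 0)), k(cons(a, pair(a, 0)), k(cons(a, pair(a, 0)), 0))), a))  →  k(cons(0, pair(a, 0)), k(cons(a, pair(a, 0)), k(cons(a, pair(a, 0)), 0)))   [R6 at ε]
2. k(cons(0, pair(a, 0)), k(cons(a, pair(a, 0)), k(cons(a, pair(a, 0)), 0)))  →  0   [R5 at ε]

no — NF(t₁) = a, NF(t₂) = 0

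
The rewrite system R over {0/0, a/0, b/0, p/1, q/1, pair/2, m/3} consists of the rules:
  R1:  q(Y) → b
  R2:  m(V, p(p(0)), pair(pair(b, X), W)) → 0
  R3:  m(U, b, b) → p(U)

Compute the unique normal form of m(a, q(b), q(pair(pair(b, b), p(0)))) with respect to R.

p(a)

1. m(a, q(b), q(pair(pair(b, b), p(0))))  →  m(a, b, q(pair(pair(b, b), p(0))))   [R1 at 2]
2. m(a, b, q(pair(pair(b, b), p(0))))  →  m(a, b, b)   [R1 at 3]
3. m(a, b, b)  →  p(a)   [R3 at ε]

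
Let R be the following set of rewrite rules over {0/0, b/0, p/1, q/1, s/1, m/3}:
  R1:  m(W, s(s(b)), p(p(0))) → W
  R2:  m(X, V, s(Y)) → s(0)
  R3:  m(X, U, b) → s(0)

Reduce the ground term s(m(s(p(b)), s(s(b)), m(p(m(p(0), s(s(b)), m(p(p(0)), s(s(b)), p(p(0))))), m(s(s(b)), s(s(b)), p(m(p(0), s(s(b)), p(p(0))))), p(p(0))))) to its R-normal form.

s(s(p(b)))

1. s(m(s(p(b)), s(s(b)), m(p(m(p(0), s(s(b)), m(p(p(0)), s(s(b)), p(p(0))))), m(s(s(b)), s(s(b)), p(m(p(0), s(s(b)), p(p(0))))), p(p(0)))))  →  s(m(s(p(b)), s(s(b)), m(p(m(p(0), s(s(b)), p(p(0)))), m(s(s(b)), s(s(b)), p(m(p(0), s(s(b)), p(p(0))))), p(p(0)))))   [R1 at 1.3.1.1.3]
2. s(m(s(p(b)), s(s(b)), m(p(m(p(0), s(s(b)), p(p(0)))), m(s(s(b)), s(s(b)), p(m(p(0), s(s(b)), p(p(0))))), p(p(0)))))  →  s(m(s(p(b)), s(s(b)), m(p(p(0)), m(s(s(b)), s(s(b)), p(m(p(0), s(s(b)), p(p(0))))), p(p(0)))))   [R1 at 1.3.1.1]
3. s(m(s(p(b)), s(s(b)), m(p(p(0)), m(s(s(b)), s(s(b)), p(m(p(0), s(s(b)), p(p(0))))), p(p(0)))))  →  s(m(s(p(b)), s(s(b)), m(p(p(0)), m(s(s(b)), s(s(b)), p(p(0))), p(p(0)))))   [R1 at 1.3.2.3.1]
4. s(m(s(p(b)), s(s(b)), m(p(p(0)), m(s(s(b)), s(s(b)), p(p(0))), p(p(0)))))  →  s(m(s(p(b)), s(s(b)), m(p(p(0)), s(s(b)), p(p(0)))))   [R1 at 1.3.2]
5. s(m(s(p(b)), s(s(b)), m(p(p(0)), s(s(b)), p(p(0)))))  →  s(m(s(p(b)), s(s(b)), p(p(0))))   [R1 at 1.3]
6. s(m(s(p(b)), s(s(b)), p(p(0))))  →  s(s(p(b)))   [R1 at 1]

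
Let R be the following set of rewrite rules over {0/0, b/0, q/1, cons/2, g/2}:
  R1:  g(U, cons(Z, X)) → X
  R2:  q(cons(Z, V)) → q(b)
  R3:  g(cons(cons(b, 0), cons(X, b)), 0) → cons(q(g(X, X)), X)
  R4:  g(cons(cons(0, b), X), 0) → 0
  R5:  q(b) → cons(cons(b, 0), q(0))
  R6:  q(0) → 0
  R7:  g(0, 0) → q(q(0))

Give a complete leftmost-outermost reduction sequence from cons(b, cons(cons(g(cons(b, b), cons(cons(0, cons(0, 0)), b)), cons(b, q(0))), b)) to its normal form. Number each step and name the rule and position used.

cons(b, cons(cons(b, cons(b, 0)), b))

1. cons(b, cons(cons(g(cons(b, b), cons(cons(0, cons(0, 0)), b)), cons(b, q(0))), b))  →  cons(b, cons(cons(b, cons(b, q(0))), b))   [R1 at 2.1.1]
2. cons(b, cons(cons(b, cons(b, q(0))), b))  →  cons(b, cons(cons(b, cons(b, 0)), b))   [R6 at 2.1.2.2]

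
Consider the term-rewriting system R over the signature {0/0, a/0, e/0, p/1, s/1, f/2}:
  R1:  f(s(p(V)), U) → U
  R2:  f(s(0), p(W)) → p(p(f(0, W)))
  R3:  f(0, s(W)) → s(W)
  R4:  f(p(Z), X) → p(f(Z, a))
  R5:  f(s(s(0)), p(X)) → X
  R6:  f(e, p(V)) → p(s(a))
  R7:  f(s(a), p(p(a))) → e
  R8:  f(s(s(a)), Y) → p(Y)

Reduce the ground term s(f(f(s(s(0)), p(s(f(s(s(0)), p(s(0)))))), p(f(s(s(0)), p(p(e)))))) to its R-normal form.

1. s(f(f(s(s(0)), p(s(f(s(s(0)), p(s(0)))))), p(f(s(s(0)), p(p(e))))))  →  s(f(s(f(s(s(0)), p(s(0)))), p(f(s(s(0)), p(p(e))))))   [R5 at 1.1]
2. s(f(s(f(s(s(0)), p(s(0)))), p(f(s(s(0)), p(p(e))))))  →  s(f(s(s(0)), p(f(s(s(0)), p(p(e))))))   [R5 at 1.1.1]
3. s(f(s(s(0)), p(f(s(s(0)), p(p(e))))))  →  s(f(s(s(0)), p(p(e))))   [R5 at 1]
4. s(f(s(s(0)), p(p(e))))  →  s(p(e))   [R5 at 1]

s(p(e))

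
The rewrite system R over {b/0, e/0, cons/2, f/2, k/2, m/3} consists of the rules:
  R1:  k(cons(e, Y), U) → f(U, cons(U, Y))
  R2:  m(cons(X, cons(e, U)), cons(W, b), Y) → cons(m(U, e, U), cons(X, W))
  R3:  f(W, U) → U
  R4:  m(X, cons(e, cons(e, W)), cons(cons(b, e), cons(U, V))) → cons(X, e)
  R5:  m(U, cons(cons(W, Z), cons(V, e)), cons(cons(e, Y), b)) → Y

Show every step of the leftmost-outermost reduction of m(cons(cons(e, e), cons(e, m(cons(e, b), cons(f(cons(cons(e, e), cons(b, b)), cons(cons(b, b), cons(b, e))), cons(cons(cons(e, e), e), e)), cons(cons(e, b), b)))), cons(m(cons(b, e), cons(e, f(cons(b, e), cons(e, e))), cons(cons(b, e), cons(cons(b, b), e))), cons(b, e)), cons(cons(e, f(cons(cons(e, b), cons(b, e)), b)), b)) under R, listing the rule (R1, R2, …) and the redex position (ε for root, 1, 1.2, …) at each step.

1. m(cons(cons(e, e), cons(e, m(cons(e, b), cons(f(cons(cons(e, e), cons(b, b)), cons(cons(b, b), cons(b, e))), cons(cons(cons(e, e), e), e)), cons(cons(e, b), b)))), cons(m(cons(b, e), cons(e, f(cons(b, e), cons(e, e))), cons(cons(b, e), cons(cons(b, b), e))), cons(b, e)), cons(cons(e, f(cons(cons(e, b), cons(b, e)), b)), b))  →  m(cons(cons(e, e), cons(e, m(cons(e, b), cons(cons(cons(b, b), cons(b, e)), cons(cons(cons(e, e), e), e)), cons(cons(e, b), b)))), cons(m(cons(b, e), cons(e, f(cons(b, e), cons(e, e))), cons(cons(b, e), cons(cons(b, b), e))), cons(b, e)), cons(cons(e, f(cons(cons(e, b), cons(b, e)), b)), b))   [R3 at 1.2.2.2.1]
2. m(cons(cons(e, e), cons(e, m(cons(e, b), cons(cons(cons(b, b), cons(b, e)), cons(cons(cons(e, e), e), e)), cons(cons(e, b), b)))), cons(m(cons(b, e), cons(e, f(cons(b, e), cons(e, e))), cons(cons(b, e), cons(cons(b, b), e))), cons(b, e)), cons(cons(e, f(cons(cons(e, b), cons(b, e)), b)), b))  →  m(cons(cons(e, e), cons(e, b)), cons(m(cons(b, e), cons(e, f(cons(b, e), cons(e, e))), cons(cons(b, e), cons(cons(b, b), e))), cons(b, e)), cons(cons(e, f(cons(cons(e, b), cons(b, e)), b)), b))   [R5 at 1.2.2]
3. m(cons(cons(e, e), cons(e, b)), cons(m(cons(b, e), cons(e, f(cons(b, e), cons(e, e))), cons(cons(b, e), cons(cons(b, b), e))), cons(b, e)), cons(cons(e, f(cons(cons(e, b), cons(b, e)), b)), b))  →  m(cons(cons(e, e), cons(e, b)), cons(m(cons(b, e), cons(e, cons(e, e)), cons(cons(b, e), cons(cons(b, b), e))), cons(b, e)), cons(cons(e, f(cons(cons(e, b), cons(b, e)), b)), b))   [R3 at 2.1.2.2]
4. m(cons(cons(e, e), cons(e, b)), cons(m(cons(b, e), cons(e, cons(e, e)), cons(cons(b, e), cons(cons(b, b), e))), cons(b, e)), cons(cons(e, f(cons(cons(e, b), cons(b, e)), b)), b))  →  m(cons(cons(e, e), cons(e, b)), cons(cons(cons(b, e), e), cons(b, e)), cons(cons(e, f(cons(cons(e, b), cons(b, e)), b)), b))   [R4 at 2.1]
5. m(cons(cons(e, e), cons(e, b)), cons(cons(cons(b, e), e), cons(b, e)), cons(cons(e, f(cons(cons(e, b), cons(b, e)), b)), b))  →  f(cons(cons(e, b), cons(b, e)), b)   [R5 at ε]
6. f(cons(cons(e, b), cons(b, e)), b)  →  b   [R3 at ε]

b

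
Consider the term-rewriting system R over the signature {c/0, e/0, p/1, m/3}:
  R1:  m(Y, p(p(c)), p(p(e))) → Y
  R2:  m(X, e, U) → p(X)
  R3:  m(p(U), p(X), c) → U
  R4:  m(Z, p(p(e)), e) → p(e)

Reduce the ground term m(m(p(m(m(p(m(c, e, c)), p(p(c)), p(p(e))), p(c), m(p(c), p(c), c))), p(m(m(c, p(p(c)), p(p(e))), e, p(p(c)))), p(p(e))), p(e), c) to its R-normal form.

p(c)

1. m(m(p(m(m(p(m(c, e, c)), p(p(c)), p(p(e))), p(c), m(p(c), p(c), c))), p(m(m(c, p(p(c)), p(p(e))), e, p(p(c)))), p(p(e))), p(e), c)  →  m(m(p(m(p(m(c, e, c)), p(c), m(p(c), p(c), c))), p(m(m(c, p(p(c)), p(p(e))), e, p(p(c)))), p(p(e))), p(e), c)   [R1 at 1.1.1.1]
2. m(m(p(m(p(m(c, e, c)), p(c), m(p(c), p(c), c))), p(m(m(c, p(p(c)), p(p(e))), e, p(p(c)))), p(p(e))), p(e), c)  →  m(m(p(m(p(p(c)), p(c), m(p(c), p(c), c))), p(m(m(c, p(p(c)), p(p(e))), e, p(p(c)))), p(p(e))), p(e), c)   [R2 at 1.1.1.1.1]
3. m(m(p(m(p(p(c)), p(c), m(p(c), p(c), c))), p(m(m(c, p(p(c)), p(p(e))), e, p(p(c)))), p(p(e))), p(e), c)  →  m(m(p(m(p(p(c)), p(c), c)), p(m(m(c, p(p(c)), p(p(e))), e, p(p(c)))), p(p(e))), p(e), c)   [R3 at 1.1.1.3]
4. m(m(p(m(p(p(c)), p(c), c)), p(m(m(c, p(p(c)), p(p(e))), e, p(p(c)))), p(p(e))), p(e), c)  →  m(m(p(p(c)), p(m(m(c, p(p(c)), p(p(e))), e, p(p(c)))), p(p(e))), p(e), c)   [R3 at 1.1.1]
5. m(m(p(p(c)), p(m(m(c, p(p(c)), p(p(e))), e, p(p(c)))), p(p(e))), p(e), c)  →  m(m(p(p(c)), p(p(m(c, p(p(c)), p(p(e))))), p(p(e))), p(e), c)   [R2 at 1.2.1]
6. m(m(p(p(c)), p(p(m(c, p(p(c)), p(p(e))))), p(p(e))), p(e), c)  →  m(m(p(p(c)), p(p(c)), p(p(e))), p(e), c)   [R1 at 1.2.1.1]
7. m(m(p(p(c)), p(p(c)), p(p(e))), p(e), c)  →  m(p(p(c)), p(e), c)   [R1 at 1]
8. m(p(p(c)), p(e), c)  →  p(c)   [R3 at ε]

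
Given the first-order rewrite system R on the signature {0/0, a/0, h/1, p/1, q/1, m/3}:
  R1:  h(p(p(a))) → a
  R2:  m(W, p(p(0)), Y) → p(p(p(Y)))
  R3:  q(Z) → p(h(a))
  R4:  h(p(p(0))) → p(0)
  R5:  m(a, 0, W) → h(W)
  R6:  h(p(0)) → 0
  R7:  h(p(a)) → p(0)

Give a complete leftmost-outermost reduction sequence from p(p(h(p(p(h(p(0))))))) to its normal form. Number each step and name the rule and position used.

p(p(p(0)))

1. p(p(h(p(p(h(p(0)))))))  →  p(p(h(p(p(0)))))   [R6 at 1.1.1.1.1]
2. p(p(h(p(p(0)))))  →  p(p(p(0)))   [R4 at 1.1]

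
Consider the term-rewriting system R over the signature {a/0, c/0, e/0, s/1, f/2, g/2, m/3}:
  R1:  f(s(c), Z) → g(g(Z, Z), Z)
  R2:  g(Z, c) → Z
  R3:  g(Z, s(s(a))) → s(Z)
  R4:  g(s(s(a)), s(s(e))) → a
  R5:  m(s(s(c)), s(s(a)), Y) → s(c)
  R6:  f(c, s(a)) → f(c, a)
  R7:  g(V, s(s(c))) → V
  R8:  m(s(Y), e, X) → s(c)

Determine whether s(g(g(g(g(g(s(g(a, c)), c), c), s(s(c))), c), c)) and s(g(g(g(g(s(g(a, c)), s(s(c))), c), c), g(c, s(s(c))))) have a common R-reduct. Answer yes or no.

Reduce t₁ = s(g(g(g(g(g(s(g(a, c)), c), c), s(s(c))), c), c)):
1. s(g(g(g(g(g(s(g(a, c)), c), c), s(s(c))), c), c))  →  s(g(g(g(g(s(g(a, c)), c), c), s(s(c))), c))   [R2 at 1]
2. s(g(g(g(g(s(g(a, c)), c), c), s(s(c))), c))  →  s(g(g(g(s(g(a, c)), c), c), s(s(c))))   [R2 at 1]
3. s(g(g(g(s(g(a, c)), c), c), s(s(c))))  →  s(g(g(s(g(a, c)), c), c))   [R7 at 1]
4. s(g(g(s(g(a, c)), c), c))  →  s(g(s(g(a, c)), c))   [R2 at 1]
5. s(g(s(g(a, c)), c))  →  s(s(g(a, c)))   [R2 at 1]
6. s(s(g(a, c)))  →  s(s(a))   [R2 at 1.1]

Reduce t₂ = s(g(g(g(g(s(g(a, c)), s(s(c))), c), c), g(c, s(s(c))))):
1. s(g(g(g(g(s(g(a, c)), s(s(c))), c), c), g(c, s(s(c)))))  →  s(g(g(g(s(g(a, c)), s(s(c))), c), g(c, s(s(c)))))   [R2 at 1.1]
2. s(g(g(g(s(g(a, c)), s(s(c))), c), g(c, s(s(c)))))  →  s(g(g(s(g(a, c)), s(s(c))), g(c, s(s(c)))))   [R2 at 1.1]
3. s(g(g(s(g(a, c)), s(s(c))), g(c, s(s(c)))))  →  s(g(s(g(a, c)), g(c, s(s(c)))))   [R7 at 1.1]
4. s(g(s(g(a, c)), g(c, s(s(c)))))  →  s(g(s(a), g(c, s(s(c)))))   [R2 at 1.1.1]
5. s(g(s(a), g(c, s(s(c)))))  →  s(g(s(a), c))   [R7 at 1.2]
6. s(g(s(a), c))  →  s(s(a))   [R2 at 1]

yes — NF(t₁) = s(s(a)), NF(t₂) = s(s(a))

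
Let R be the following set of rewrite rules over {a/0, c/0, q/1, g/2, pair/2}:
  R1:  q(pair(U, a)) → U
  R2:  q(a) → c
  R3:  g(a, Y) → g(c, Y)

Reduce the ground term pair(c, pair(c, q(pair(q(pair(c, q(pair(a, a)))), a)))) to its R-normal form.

1. pair(c, pair(c, q(pair(q(pair(c, q(pair(a, a)))), a))))  →  pair(c, pair(c, q(pair(c, q(pair(a, a))))))   [R1 at 2.2]
2. pair(c, pair(c, q(pair(c, q(pair(a, a))))))  →  pair(c, pair(c, q(pair(c, a))))   [R1 at 2.2.1.2]
3. pair(c, pair(c, q(pair(c, a))))  →  pair(c, pair(c, c))   [R1 at 2.2]

pair(c, pair(c, c))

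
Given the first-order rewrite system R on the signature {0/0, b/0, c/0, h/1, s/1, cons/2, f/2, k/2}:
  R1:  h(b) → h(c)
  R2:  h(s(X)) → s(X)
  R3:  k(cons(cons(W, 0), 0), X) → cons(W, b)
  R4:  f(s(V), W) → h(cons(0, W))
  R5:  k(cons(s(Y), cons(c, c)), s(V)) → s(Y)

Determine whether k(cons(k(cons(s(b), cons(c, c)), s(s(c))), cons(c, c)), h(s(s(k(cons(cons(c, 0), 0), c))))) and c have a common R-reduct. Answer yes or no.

Reduce t₁ = k(cons(k(cons(s(b), cons(c, c)), s(s(c))), cons(c, c)), h(s(s(k(cons(cons(c, 0), 0), c))))):
1. k(cons(k(cons(s(b), cons(c, c)), s(s(c))), cons(c, c)), h(s(s(k(cons(cons(c, 0), 0), c)))))  →  k(cons(s(b), cons(c, c)), h(s(s(k(cons(cons(c, 0), 0), c)))))   [R5 at 1.1]
2. k(cons(s(b), cons(c, c)), h(s(s(k(cons(cons(c, 0), 0), c)))))  →  k(cons(s(b), cons(c, c)), s(s(k(cons(cons(c, 0), 0), c))))   [R2 at 2]
3. k(cons(s(b), cons(c, c)), s(s(k(cons(cons(c, 0), 0), c))))  →  s(b)   [R5 at ε]

Reduce t₂ = c:

no — NF(t₁) = s(b), NF(t₂) = c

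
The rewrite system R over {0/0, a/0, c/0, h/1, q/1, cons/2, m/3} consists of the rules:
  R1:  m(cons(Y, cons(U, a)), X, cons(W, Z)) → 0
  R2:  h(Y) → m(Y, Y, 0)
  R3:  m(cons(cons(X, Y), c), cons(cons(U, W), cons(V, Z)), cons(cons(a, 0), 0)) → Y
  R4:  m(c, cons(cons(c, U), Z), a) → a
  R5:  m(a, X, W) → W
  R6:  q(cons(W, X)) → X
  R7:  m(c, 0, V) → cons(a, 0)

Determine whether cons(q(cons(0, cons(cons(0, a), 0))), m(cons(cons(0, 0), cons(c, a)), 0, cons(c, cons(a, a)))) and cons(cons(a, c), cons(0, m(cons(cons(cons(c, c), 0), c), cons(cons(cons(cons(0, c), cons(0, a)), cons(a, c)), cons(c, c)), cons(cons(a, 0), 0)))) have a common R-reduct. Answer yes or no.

Reduce t₁ = cons(q(cons(0, cons(cons(0, a), 0))), m(cons(cons(0, 0), cons(c, a)), 0, cons(c, cons(a, a)))):
1. cons(q(cons(0, cons(cons(0, a), 0))), m(cons(cons(0, 0), cons(c, a)), 0, cons(c, cons(a, a))))  →  cons(cons(cons(0, a), 0), m(cons(cons(0, 0), cons(c, a)), 0, cons(c, cons(a, a))))   [R6 at 1]
2. cons(cons(cons(0, a), 0), m(cons(cons(0, 0), cons(c, a)), 0, cons(c, cons(a, a))))  →  cons(cons(cons(0, a), 0), 0)   [R1 at 2]

Reduce t₂ = cons(cons(a, c), cons(0, m(cons(cons(cons(c, c), 0), c), cons(cons(cons(cons(0, c), cons(0, a)), cons(a, c)), cons(c, c)), cons(cons(a, 0), 0)))):
1. cons(cons(a, c), cons(0, m(cons(cons(cons(c, c), 0), c), cons(cons(cons(cons(0, c), cons(0, a)), cons(a, c)), cons(c, c)), cons(cons(a, 0), 0))))  →  cons(cons(a, c), cons(0, 0))   [R3 at 2.2]

no — NF(t₁) = cons(cons(cons(0, a), 0), 0), NF(t₂) = cons(cons(a, c), cons(0, 0))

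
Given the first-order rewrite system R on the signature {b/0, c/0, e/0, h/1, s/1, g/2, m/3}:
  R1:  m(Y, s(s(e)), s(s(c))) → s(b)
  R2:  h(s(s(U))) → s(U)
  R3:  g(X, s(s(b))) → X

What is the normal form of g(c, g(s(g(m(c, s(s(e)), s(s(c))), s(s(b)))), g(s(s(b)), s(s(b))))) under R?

c

1. g(c, g(s(g(m(c, s(s(e)), s(s(c))), s(s(b)))), g(s(s(b)), s(s(b)))))  →  g(c, g(s(m(c, s(s(e)), s(s(c)))), g(s(s(b)), s(s(b)))))   [R3 at 2.1.1]
2. g(c, g(s(m(c, s(s(e)), s(s(c)))), g(s(s(b)), s(s(b)))))  →  g(c, g(s(s(b)), g(s(s(b)), s(s(b)))))   [R1 at 2.1.1]
3. g(c, g(s(s(b)), g(s(s(b)), s(s(b)))))  →  g(c, g(s(s(b)), s(s(b))))   [R3 at 2.2]
4. g(c, g(s(s(b)), s(s(b))))  →  g(c, s(s(b)))   [R3 at 2]
5. g(c, s(s(b)))  →  c   [R3 at ε]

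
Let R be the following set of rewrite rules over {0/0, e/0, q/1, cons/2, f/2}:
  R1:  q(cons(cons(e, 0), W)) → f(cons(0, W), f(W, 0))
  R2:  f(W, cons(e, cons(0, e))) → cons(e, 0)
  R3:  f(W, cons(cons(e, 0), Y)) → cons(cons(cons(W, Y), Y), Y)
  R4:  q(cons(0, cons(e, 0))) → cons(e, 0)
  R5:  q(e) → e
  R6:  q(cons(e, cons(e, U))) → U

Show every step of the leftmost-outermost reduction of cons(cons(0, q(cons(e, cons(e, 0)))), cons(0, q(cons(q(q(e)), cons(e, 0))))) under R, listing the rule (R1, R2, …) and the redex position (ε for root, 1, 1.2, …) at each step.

1. cons(cons(0, q(cons(e, cons(e, 0)))), cons(0, q(cons(q(q(e)), cons(e, 0)))))  →  cons(cons(0, 0), cons(0, q(cons(q(q(e)), cons(e, 0)))))   [R6 at 1.2]
2. cons(cons(0, 0), cons(0, q(cons(q(q(e)), cons(e, 0)))))  →  cons(cons(0, 0), cons(0, q(cons(q(e), cons(e, 0)))))   [R5 at 2.2.1.1.1]
3. cons(cons(0, 0), cons(0, q(cons(q(e), cons(e, 0)))))  →  cons(cons(0, 0), cons(0, q(cons(e, cons(e, 0)))))   [R5 at 2.2.1.1]
4. cons(cons(0, 0), cons(0, q(cons(e, cons(e, 0)))))  →  cons(cons(0, 0), cons(0, 0))   [R6 at 2.2]

cons(cons(0, 0), cons(0, 0))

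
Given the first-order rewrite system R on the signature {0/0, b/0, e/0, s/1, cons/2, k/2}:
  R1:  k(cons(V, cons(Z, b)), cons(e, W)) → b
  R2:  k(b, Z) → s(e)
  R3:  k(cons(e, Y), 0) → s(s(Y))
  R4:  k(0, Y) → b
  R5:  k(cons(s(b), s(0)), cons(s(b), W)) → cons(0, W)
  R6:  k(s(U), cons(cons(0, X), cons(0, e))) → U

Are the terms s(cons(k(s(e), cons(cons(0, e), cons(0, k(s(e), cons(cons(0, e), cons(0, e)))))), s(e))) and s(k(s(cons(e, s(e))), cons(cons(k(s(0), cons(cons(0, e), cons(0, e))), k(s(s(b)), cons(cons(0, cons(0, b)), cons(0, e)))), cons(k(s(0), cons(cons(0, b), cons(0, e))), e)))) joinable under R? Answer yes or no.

Reduce t₁ = s(cons(k(s(e), cons(cons(0, e), cons(0, k(s(e), cons(cons(0, e), cons(0, e)))))), s(e))):
1. s(cons(k(s(e), cons(cons(0, e), cons(0, k(s(e), cons(cons(0, e), cons(0, e)))))), s(e)))  →  s(cons(k(s(e), cons(cons(0, e), cons(0, e))), s(e)))   [R6 at 1.1.2.2.2]
2. s(cons(k(s(e), cons(cons(0, e), cons(0, e))), s(e)))  →  s(cons(e, s(e)))   [R6 at 1.1]

Reduce t₂ = s(k(s(cons(e, s(e))), cons(cons(k(s(0), cons(cons(0, e), cons(0, e))), k(s(s(b)), cons(cons(0, cons(0, b)), cons(0, e)))), cons(k(s(0), cons(cons(0, b), cons(0, e))), e)))):
1. s(k(s(cons(e, s(e))), cons(cons(k(s(0), cons(cons(0, e), cons(0, e))), k(s(s(b)), cons(cons(0, cons(0, b)), cons(0, e)))), cons(k(s(0), cons(cons(0, b), cons(0, e))), e))))  →  s(k(s(cons(e, s(e))), cons(cons(0, k(s(s(b)), cons(cons(0, cons(0, b)), cons(0, e)))), cons(k(s(0), cons(cons(0, b), cons(0, e))), e))))   [R6 at 1.2.1.1]
2. s(k(s(cons(e, s(e))), cons(cons(0, k(s(s(b)), cons(cons(0, cons(0, b)), cons(0, e)))), cons(k(s(0), cons(cons(0, b), cons(0, e))), e))))  →  s(k(s(cons(e, s(e))), cons(cons(0, s(b)), cons(k(s(0), cons(cons(0, b), cons(0, e))), e))))   [R6 at 1.2.1.2]
3. s(k(s(cons(e, s(e))), cons(cons(0, s(b)), cons(k(s(0), cons(cons(0, b), cons(0, e))), e))))  →  s(k(s(cons(e, s(e))), cons(cons(0, s(b)), cons(0, e))))   [R6 at 1.2.2.1]
4. s(k(s(cons(e, s(e))), cons(cons(0, s(b)), cons(0, e))))  →  s(cons(e, s(e)))   [R6 at 1]

yes — NF(t₁) = s(cons(e, s(e))), NF(t₂) = s(cons(e, s(e)))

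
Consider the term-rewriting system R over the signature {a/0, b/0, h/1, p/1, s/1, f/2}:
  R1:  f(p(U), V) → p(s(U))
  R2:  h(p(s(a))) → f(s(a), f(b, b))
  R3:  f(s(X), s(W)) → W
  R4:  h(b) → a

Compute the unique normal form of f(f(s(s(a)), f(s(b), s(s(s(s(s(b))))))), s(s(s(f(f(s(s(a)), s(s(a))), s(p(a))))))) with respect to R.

1. f(f(s(s(a)), f(s(b), s(s(s(s(s(b))))))), s(s(s(f(f(s(s(a)), s(s(a))), s(p(a)))))))  →  f(f(s(s(a)), s(s(s(s(b))))), s(s(s(f(f(s(s(a)), s(s(a))), s(p(a)))))))   [R3 at 1.2]
2. f(f(s(s(a)), s(s(s(s(b))))), s(s(s(f(f(s(s(a)), s(s(a))), s(p(a)))))))  →  f(s(s(s(b))), s(s(s(f(f(s(s(a)), s(s(a))), s(p(a)))))))   [R3 at 1]
3. f(s(s(s(b))), s(s(s(f(f(s(s(a)), s(s(a))), s(p(a)))))))  →  s(s(f(f(s(s(a)), s(s(a))), s(p(a)))))   [R3 at ε]
4. s(s(f(f(s(s(a)), s(s(a))), s(p(a)))))  →  s(s(f(s(a), s(p(a)))))   [R3 at 1.1.1]
5. s(s(f(s(a), s(p(a)))))  →  s(s(p(a)))   [R3 at 1.1]

s(s(p(a)))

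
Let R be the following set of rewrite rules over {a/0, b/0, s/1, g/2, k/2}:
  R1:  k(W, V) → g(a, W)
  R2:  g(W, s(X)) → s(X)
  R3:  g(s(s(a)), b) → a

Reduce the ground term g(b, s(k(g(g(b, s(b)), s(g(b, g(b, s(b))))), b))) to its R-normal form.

1. g(b, s(k(g(g(b, s(b)), s(g(b, g(b, s(b))))), b)))  →  s(k(g(g(b, s(b)), s(g(b, g(b, s(b))))), b))   [R2 at ε]
2. s(k(g(g(b, s(b)), s(g(b, g(b, s(b))))), b))  →  s(g(a, g(g(b, s(b)), s(g(b, g(b, s(b)))))))   [R1 at 1]
3. s(g(a, g(g(b, s(b)), s(g(b, g(b, s(b)))))))  →  s(g(a, s(g(b, g(b, s(b))))))   [R2 at 1.2]
4. s(g(a, s(g(b, g(b, s(b))))))  →  s(s(g(b, g(b, s(b)))))   [R2 at 1]
5. s(s(g(b, g(b, s(b)))))  →  s(s(g(b, s(b))))   [R2 at 1.1.2]
6. s(s(g(b, s(b))))  →  s(s(s(b)))   [R2 at 1.1]

s(s(s(b)))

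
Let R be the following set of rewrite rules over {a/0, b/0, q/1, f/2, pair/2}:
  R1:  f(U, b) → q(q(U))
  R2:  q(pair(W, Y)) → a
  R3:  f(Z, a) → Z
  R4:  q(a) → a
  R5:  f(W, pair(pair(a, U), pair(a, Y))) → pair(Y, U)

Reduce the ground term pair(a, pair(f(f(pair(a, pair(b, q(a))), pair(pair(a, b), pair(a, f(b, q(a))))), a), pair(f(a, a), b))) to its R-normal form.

1. pair(a, pair(f(f(pair(a, pair(b, q(a))), pair(pair(a, b), pair(a, f(b, q(a))))), a), pair(f(a, a), b)))  →  pair(a, pair(f(pair(a, pair(b, q(a))), pair(pair(a, b), pair(a, f(b, q(a))))), pair(f(a, a), b)))   [R3 at 2.1]
2. pair(a, pair(f(pair(a, pair(b, q(a))), pair(pair(a, b), pair(a, f(b, q(a))))), pair(f(a, a), b)))  →  pair(a, pair(pair(f(b, q(a)), b), pair(f(a, a), b)))   [R5 at 2.1]
3. pair(a, pair(pair(f(b, q(a)), b), pair(f(a, a), b)))  →  pair(a, pair(pair(f(b, a), b), pair(f(a, a), b)))   [R4 at 2.1.1.2]
4. pair(a, pair(pair(f(b, a), b), pair(f(a, a), b)))  →  pair(a, pair(pair(b, b), pair(f(a, a), b)))   [R3 at 2.1.1]
5. pair(a, pair(pair(b, b), pair(f(a, a), b)))  →  pair(a, pair(pair(b, b), pair(a, b)))   [R3 at 2.2.1]

pair(a, pair(pair(b, b), pair(a, b)))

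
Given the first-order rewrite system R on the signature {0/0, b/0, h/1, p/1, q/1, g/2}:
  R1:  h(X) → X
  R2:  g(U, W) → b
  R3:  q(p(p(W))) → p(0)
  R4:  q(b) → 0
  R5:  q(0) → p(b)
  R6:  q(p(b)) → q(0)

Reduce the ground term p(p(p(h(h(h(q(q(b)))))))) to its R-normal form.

1. p(p(p(h(h(h(q(q(b))))))))  →  p(p(p(h(h(q(q(b)))))))   [R1 at 1.1.1]
2. p(p(p(h(h(q(q(b)))))))  →  p(p(p(h(q(q(b))))))   [R1 at 1.1.1]
3. p(p(p(h(q(q(b))))))  →  p(p(p(q(q(b)))))   [R1 at 1.1.1]
4. p(p(p(q(q(b)))))  →  p(p(p(q(0))))   [R4 at 1.1.1.1]
5. p(p(p(q(0))))  →  p(p(p(p(b))))   [R5 at 1.1.1]

p(p(p(p(b))))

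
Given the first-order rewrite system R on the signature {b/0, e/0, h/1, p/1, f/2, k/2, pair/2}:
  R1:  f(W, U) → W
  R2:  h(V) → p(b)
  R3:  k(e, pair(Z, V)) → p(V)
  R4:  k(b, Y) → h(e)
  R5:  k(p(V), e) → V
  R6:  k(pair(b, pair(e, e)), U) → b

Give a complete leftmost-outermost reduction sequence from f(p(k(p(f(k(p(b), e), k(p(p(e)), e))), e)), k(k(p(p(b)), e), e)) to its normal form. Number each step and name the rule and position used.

p(b)

1. f(p(k(p(f(k(p(b), e), k(p(p(e)), e))), e)), k(k(p(p(b)), e), e))  →  p(k(p(f(k(p(b), e), k(p(p(e)), e))), e))   [R1 at ε]
2. p(k(p(f(k(p(b), e), k(p(p(e)), e))), e))  →  p(f(k(p(b), e), k(p(p(e)), e)))   [R5 at 1]
3. p(f(k(p(b), e), k(p(p(e)), e)))  →  p(k(p(b), e))   [R1 at 1]
4. p(k(p(b), e))  →  p(b)   [R5 at 1]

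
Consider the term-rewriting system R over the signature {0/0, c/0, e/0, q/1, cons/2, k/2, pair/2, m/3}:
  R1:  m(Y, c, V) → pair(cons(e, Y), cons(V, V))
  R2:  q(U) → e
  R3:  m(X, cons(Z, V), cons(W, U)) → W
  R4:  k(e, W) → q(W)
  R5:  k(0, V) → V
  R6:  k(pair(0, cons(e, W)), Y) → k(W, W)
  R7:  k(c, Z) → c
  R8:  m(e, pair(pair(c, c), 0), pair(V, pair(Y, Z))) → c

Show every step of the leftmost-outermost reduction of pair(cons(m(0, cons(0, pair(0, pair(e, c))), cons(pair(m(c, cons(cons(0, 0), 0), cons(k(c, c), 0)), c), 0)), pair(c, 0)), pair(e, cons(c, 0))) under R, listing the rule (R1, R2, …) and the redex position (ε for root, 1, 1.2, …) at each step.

1. pair(cons(m(0, cons(0, pair(0, pair(e, c))), cons(pair(m(c, cons(cons(0, 0), 0), cons(k(c, c), 0)), c), 0)), pair(c, 0)), pair(e, cons(c, 0)))  →  pair(cons(pair(m(c, cons(cons(0, 0), 0), cons(k(c, c), 0)), c), pair(c, 0)), pair(e, cons(c, 0)))   [R3 at 1.1]
2. pair(cons(pair(m(c, cons(cons(0, 0), 0), cons(k(c, c), 0)), c), pair(c, 0)), pair(e, cons(c, 0)))  →  pair(cons(pair(k(c, c), c), pair(c, 0)), pair(e, cons(c, 0)))   [R3 at 1.1.1]
3. pair(cons(pair(k(c, c), c), pair(c, 0)), pair(e, cons(c, 0)))  →  pair(cons(pair(c, c), pair(c, 0)), pair(e, cons(c, 0)))   [R7 at 1.1.1]

pair(cons(pair(c, c), pair(c, 0)), pair(e, cons(c, 0)))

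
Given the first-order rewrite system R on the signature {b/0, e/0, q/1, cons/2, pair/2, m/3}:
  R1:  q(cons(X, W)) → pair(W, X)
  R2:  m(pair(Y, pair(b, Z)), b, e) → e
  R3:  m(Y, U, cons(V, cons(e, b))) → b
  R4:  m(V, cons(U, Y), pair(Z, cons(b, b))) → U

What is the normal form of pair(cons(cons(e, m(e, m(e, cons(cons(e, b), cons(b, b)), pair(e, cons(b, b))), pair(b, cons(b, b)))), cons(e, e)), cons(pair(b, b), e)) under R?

1. pair(cons(cons(e, m(e, m(e, cons(cons(e, b), cons(b, b)), pair(e, cons(b, b))), pair(b, cons(b, b)))), cons(e, e)), cons(pair(b, b), e))  →  pair(cons(cons(e, m(e, cons(e, b), pair(b, cons(b, b)))), cons(e, e)), cons(pair(b, b), e))   [R4 at 1.1.2.2]
2. pair(cons(cons(e, m(e, cons(e, b), pair(b, cons(b, b)))), cons(e, e)), cons(pair(b, b), e))  →  pair(cons(cons(e, e), cons(e, e)), cons(pair(b, b), e))   [R4 at 1.1.2]

pair(cons(cons(e, e), cons(e, e)), cons(pair(b, b), e))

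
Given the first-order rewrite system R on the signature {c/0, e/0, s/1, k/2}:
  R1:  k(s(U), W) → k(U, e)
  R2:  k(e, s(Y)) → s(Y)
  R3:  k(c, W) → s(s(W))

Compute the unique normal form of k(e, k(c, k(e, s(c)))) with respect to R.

s(s(s(c)))

1. k(e, k(c, k(e, s(c))))  →  k(e, s(s(k(e, s(c)))))   [R3 at 2]
2. k(e, s(s(k(e, s(c)))))  →  s(s(k(e, s(c))))   [R2 at ε]
3. s(s(k(e, s(c))))  →  s(s(s(c)))   [R2 at 1.1]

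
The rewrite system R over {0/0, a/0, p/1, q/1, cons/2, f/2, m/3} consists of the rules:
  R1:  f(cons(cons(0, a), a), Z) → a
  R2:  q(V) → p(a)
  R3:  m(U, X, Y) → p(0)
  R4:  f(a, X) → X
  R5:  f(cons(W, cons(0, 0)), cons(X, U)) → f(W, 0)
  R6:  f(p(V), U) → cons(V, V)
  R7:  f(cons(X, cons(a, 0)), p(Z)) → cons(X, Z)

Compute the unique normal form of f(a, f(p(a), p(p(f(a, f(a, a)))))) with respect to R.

1. f(a, f(p(a), p(p(f(a, f(a, a))))))  →  f(p(a), p(p(f(a, f(a, a)))))   [R4 at ε]
2. f(p(a), p(p(f(a, f(a, a)))))  →  cons(a, a)   [R6 at ε]

cons(a, a)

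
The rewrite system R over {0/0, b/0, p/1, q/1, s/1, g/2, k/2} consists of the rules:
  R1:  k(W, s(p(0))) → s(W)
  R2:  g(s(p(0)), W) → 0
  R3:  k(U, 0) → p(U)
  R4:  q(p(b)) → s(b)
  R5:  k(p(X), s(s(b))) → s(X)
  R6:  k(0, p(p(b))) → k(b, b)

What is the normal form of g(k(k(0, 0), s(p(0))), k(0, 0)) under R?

0

1. g(k(k(0, 0), s(p(0))), k(0, 0))  →  g(s(k(0, 0)), k(0, 0))   [R1 at 1]
2. g(s(k(0, 0)), k(0, 0))  →  g(s(p(0)), k(0, 0))   [R3 at 1.1]
3. g(s(p(0)), k(0, 0))  →  0   [R2 at ε]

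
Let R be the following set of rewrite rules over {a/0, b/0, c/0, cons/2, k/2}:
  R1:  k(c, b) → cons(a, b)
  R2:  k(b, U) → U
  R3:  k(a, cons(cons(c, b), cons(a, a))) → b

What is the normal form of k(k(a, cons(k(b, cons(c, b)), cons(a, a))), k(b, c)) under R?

1. k(k(a, cons(k(b, cons(c, b)), cons(a, a))), k(b, c))  →  k(k(a, cons(cons(c, b), cons(a, a))), k(b, c))   [R2 at 1.2.1]
2. k(k(a, cons(cons(c, b), cons(a, a))), k(b, c))  →  k(b, k(b, c))   [R3 at 1]
3. k(b, k(b, c))  →  k(b, c)   [R2 at ε]
4. k(b, c)  →  c   [R2 at ε]

c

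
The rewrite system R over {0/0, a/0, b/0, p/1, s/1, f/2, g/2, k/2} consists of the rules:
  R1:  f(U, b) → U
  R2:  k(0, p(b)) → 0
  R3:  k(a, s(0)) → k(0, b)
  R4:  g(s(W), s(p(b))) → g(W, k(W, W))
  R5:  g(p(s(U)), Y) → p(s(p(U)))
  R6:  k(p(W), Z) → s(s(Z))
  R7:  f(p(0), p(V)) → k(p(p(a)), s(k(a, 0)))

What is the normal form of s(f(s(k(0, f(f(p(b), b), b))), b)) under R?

1. s(f(s(k(0, f(f(p(b), b), b))), b))  →  s(s(k(0, f(f(p(b), b), b))))   [R1 at 1]
2. s(s(k(0, f(f(p(b), b), b))))  →  s(s(k(0, f(p(b), b))))   [R1 at 1.1.2]
3. s(s(k(0, f(p(b), b))))  →  s(s(k(0, p(b))))   [R1 at 1.1.2]
4. s(s(k(0, p(b))))  →  s(s(0))   [R2 at 1.1]

s(s(0))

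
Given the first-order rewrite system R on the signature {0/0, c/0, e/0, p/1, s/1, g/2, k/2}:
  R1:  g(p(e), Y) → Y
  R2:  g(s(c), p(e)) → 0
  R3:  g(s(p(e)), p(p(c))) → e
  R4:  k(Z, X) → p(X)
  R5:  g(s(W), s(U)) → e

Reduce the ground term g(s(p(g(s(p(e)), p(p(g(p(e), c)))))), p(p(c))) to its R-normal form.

e

1. g(s(p(g(s(p(e)), p(p(g(p(e), c)))))), p(p(c)))  →  g(s(p(g(s(p(e)), p(p(c))))), p(p(c)))   [R1 at 1.1.1.2.1.1]
2. g(s(p(g(s(p(e)), p(p(c))))), p(p(c)))  →  g(s(p(e)), p(p(c)))   [R3 at 1.1.1]
3. g(s(p(e)), p(p(c)))  →  e   [R3 at ε]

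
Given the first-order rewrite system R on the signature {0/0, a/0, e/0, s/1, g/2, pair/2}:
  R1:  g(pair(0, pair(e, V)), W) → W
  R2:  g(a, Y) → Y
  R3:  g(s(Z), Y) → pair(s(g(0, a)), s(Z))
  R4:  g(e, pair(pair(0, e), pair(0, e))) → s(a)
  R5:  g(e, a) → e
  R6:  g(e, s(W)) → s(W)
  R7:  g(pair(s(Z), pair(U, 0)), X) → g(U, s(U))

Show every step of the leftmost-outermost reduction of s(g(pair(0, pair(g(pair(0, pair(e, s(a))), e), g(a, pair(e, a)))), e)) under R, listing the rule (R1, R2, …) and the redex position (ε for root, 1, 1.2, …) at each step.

1. s(g(pair(0, pair(g(pair(0, pair(e, s(a))), e), g(a, pair(e, a)))), e))  →  s(g(pair(0, pair(e, g(a, pair(e, a)))), e))   [R1 at 1.1.2.1]
2. s(g(pair(0, pair(e, g(a, pair(e, a)))), e))  →  s(e)   [R1 at 1]

s(e)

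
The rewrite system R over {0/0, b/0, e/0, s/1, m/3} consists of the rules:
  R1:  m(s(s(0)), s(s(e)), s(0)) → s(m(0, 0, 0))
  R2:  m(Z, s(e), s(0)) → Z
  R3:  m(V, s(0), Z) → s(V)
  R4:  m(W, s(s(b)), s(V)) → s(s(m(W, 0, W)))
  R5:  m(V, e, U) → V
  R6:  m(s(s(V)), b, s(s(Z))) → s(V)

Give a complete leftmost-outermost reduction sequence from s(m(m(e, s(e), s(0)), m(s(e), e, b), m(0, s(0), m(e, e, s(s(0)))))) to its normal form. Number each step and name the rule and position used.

s(e)

1. s(m(m(e, s(e), s(0)), m(s(e), e, b), m(0, s(0), m(e, e, s(s(0))))))  →  s(m(e, m(s(e), e, b), m(0, s(0), m(e, e, s(s(0))))))   [R2 at 1.1]
2. s(m(e, m(s(e), e, b), m(0, s(0), m(e, e, s(s(0))))))  →  s(m(e, s(e), m(0, s(0), m(e, e, s(s(0))))))   [R5 at 1.2]
3. s(m(e, s(e), m(0, s(0), m(e, e, s(s(0))))))  →  s(m(e, s(e), s(0)))   [R3 at 1.3]
4. s(m(e, s(e), s(0)))  →  s(e)   [R2 at 1]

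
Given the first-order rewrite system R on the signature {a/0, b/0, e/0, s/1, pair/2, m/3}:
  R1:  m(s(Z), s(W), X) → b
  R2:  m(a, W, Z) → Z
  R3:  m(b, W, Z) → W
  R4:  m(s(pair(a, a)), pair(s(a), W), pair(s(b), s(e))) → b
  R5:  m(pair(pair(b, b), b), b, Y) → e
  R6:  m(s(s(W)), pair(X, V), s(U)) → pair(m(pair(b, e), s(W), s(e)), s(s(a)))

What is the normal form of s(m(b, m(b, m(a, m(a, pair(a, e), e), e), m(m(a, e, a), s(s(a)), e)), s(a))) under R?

1. s(m(b, m(b, m(a, m(a, pair(a, e), e), e), m(m(a, e, a), s(s(a)), e)), s(a)))  →  s(m(b, m(a, m(a, pair(a, e), e), e), m(m(a, e, a), s(s(a)), e)))   [R3 at 1]
2. s(m(b, m(a, m(a, pair(a, e), e), e), m(m(a, e, a), s(s(a)), e)))  →  s(m(a, m(a, pair(a, e), e), e))   [R3 at 1]
3. s(m(a, m(a, pair(a, e), e), e))  →  s(e)   [R2 at 1]

s(e)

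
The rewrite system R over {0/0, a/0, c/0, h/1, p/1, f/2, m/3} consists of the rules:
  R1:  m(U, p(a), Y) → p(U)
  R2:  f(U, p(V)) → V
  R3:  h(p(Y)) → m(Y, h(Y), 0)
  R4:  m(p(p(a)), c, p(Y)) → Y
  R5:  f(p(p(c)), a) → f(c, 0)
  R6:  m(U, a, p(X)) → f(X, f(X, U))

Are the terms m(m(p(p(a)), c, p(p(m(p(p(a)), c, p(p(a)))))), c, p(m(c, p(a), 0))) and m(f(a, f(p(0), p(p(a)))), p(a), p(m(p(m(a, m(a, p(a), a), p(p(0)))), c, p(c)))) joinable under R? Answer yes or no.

no — NF(t₁) = p(c), NF(t₂) = p(a)

Reduce t₁ = m(m(p(p(a)), c, p(p(m(p(p(a)), c, p(p(a)))))), c, p(m(c, p(a), 0))):
1. m(m(p(p(a)), c, p(p(m(p(p(a)), c, p(p(a)))))), c, p(m(c, p(a), 0)))  →  m(p(m(p(p(a)), c, p(p(a)))), c, p(m(c, p(a), 0)))   [R4 at 1]
2. m(p(m(p(p(a)), c, p(p(a)))), c, p(m(c, p(a), 0)))  →  m(p(p(a)), c, p(m(c, p(a), 0)))   [R4 at 1.1]
3. m(p(p(a)), c, p(m(c, p(a), 0)))  →  m(c, p(a), 0)   [R4 at ε]
4. m(c, p(a), 0)  →  p(c)   [R1 at ε]

Reduce t₂ = m(f(a, f(p(0), p(p(a)))), p(a), p(m(p(m(a, m(a, p(a), a), p(p(0)))), c, p(c)))):
1. m(f(a, f(p(0), p(p(a)))), p(a), p(m(p(m(a, m(a, p(a), a), p(p(0)))), c, p(c))))  →  p(f(a, f(p(0), p(p(a)))))   [R1 at ε]
2. p(f(a, f(p(0), p(p(a)))))  →  p(f(a, p(a)))   [R2 at 1.2]
3. p(f(a, p(a)))  →  p(a)   [R2 at 1]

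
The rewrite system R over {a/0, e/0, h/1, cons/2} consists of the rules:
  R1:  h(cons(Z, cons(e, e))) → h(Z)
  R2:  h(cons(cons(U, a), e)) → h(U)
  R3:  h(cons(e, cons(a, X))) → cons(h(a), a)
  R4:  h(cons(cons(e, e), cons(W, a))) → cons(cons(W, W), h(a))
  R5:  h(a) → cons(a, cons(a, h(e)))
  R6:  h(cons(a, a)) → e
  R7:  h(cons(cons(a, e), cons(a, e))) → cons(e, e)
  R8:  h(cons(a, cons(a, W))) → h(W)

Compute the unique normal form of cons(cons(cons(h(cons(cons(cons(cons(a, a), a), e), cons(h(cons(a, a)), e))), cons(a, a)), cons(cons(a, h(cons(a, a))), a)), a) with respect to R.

1. cons(cons(cons(h(cons(cons(cons(cons(a, a), a), e), cons(h(cons(a, a)), e))), cons(a, a)), cons(cons(a, h(cons(a, a))), a)), a)  →  cons(cons(cons(h(cons(cons(cons(cons(a, a), a), e), cons(e, e))), cons(a, a)), cons(cons(a, h(cons(a, a))), a)), a)   [R6 at 1.1.1.1.2.1]
2. cons(cons(cons(h(cons(cons(cons(cons(a, a), a), e), cons(e, e))), cons(a, a)), cons(cons(a, h(cons(a, a))), a)), a)  →  cons(cons(cons(h(cons(cons(cons(a, a), a), e)), cons(a, a)), cons(cons(a, h(cons(a, a))), a)), a)   [R1 at 1.1.1]
3. cons(cons(cons(h(cons(cons(cons(a, a), a), e)), cons(a, a)), cons(cons(a, h(cons(a, a))), a)), a)  →  cons(cons(cons(h(cons(a, a)), cons(a, a)), cons(cons(a, h(cons(a, a))), a)), a)   [R2 at 1.1.1]
4. cons(cons(cons(h(cons(a, a)), cons(a, a)), cons(cons(a, h(cons(a, a))), a)), a)  →  cons(cons(cons(e, cons(a, a)), cons(cons(a, h(cons(a, a))), a)), a)   [R6 at 1.1.1]
5. cons(cons(cons(e, cons(a, a)), cons(cons(a, h(cons(a, a))), a)), a)  →  cons(cons(cons(e, cons(a, a)), cons(cons(a, e), a)), a)   [R6 at 1.2.1.2]

cons(cons(cons(e, cons(a, a)), cons(cons(a, e), a)), a)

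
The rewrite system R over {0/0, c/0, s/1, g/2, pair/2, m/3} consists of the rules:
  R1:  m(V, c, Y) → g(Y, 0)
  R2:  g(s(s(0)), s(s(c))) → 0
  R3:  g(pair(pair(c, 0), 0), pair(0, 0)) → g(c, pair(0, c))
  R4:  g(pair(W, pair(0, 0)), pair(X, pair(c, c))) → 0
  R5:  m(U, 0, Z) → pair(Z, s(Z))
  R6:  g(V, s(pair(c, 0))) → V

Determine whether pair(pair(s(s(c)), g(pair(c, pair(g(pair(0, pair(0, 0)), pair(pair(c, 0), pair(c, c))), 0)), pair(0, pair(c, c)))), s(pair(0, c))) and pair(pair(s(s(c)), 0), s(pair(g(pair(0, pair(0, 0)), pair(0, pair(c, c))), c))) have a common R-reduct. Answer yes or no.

Reduce t₁ = pair(pair(s(s(c)), g(pair(c, pair(g(pair(0, pair(0, 0)), pair(pair(c, 0), pair(c, c))), 0)), pair(0, pair(c, c)))), s(pair(0, c))):
1. pair(pair(s(s(c)), g(pair(c, pair(g(pair(0, pair(0, 0)), pair(pair(c, 0), pair(c, c))), 0)), pair(0, pair(c, c)))), s(pair(0, c)))  →  pair(pair(s(s(c)), g(pair(c, pair(0, 0)), pair(0, pair(c, c)))), s(pair(0, c)))   [R4 at 1.2.1.2.1]
2. pair(pair(s(s(c)), g(pair(c, pair(0, 0)), pair(0, pair(c, c)))), s(pair(0, c)))  →  pair(pair(s(s(c)), 0), s(pair(0, c)))   [R4 at 1.2]

Reduce t₂ = pair(pair(s(s(c)), 0), s(pair(g(pair(0, pair(0, 0)), pair(0, pair(c, c))), c))):
1. pair(pair(s(s(c)), 0), s(pair(g(pair(0, pair(0, 0)), pair(0, pair(c, c))), c)))  →  pair(pair(s(s(c)), 0), s(pair(0, c)))   [R4 at 2.1.1]

yes — NF(t₁) = pair(pair(s(s(c)), 0), s(pair(0, c))), NF(t₂) = pair(pair(s(s(c)), 0), s(pair(0, c)))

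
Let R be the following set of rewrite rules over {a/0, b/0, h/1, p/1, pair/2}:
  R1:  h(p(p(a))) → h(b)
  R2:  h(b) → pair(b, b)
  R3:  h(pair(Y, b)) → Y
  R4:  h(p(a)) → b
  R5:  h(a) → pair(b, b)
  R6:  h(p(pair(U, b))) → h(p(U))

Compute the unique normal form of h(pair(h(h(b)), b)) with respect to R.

1. h(pair(h(h(b)), b))  →  h(h(b))   [R3 at ε]
2. h(h(b))  →  h(pair(b, b))   [R2 at 1]
3. h(pair(b, b))  →  b   [R3 at ε]

b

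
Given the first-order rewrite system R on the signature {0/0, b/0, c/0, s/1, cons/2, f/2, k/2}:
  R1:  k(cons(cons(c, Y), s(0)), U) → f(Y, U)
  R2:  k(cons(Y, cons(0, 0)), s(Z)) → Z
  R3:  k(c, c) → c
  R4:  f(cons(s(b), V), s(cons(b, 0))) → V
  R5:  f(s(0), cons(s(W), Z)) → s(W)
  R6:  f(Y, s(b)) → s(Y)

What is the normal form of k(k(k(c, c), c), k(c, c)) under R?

1. k(k(k(c, c), c), k(c, c))  →  k(k(c, c), k(c, c))   [R3 at 1.1]
2. k(k(c, c), k(c, c))  →  k(c, k(c, c))   [R3 at 1]
3. k(c, k(c, c))  →  k(c, c)   [R3 at 2]
4. k(c, c)  →  c   [R3 at ε]

c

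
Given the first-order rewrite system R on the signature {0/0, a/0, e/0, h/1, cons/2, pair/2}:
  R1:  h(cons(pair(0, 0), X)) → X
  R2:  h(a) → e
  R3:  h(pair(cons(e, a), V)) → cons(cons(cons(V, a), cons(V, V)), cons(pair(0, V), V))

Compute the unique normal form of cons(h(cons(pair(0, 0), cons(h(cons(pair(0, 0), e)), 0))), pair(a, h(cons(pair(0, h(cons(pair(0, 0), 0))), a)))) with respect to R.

cons(cons(e, 0), pair(a, a))

1. cons(h(cons(pair(0, 0), cons(h(cons(pair(0, 0), e)), 0))), pair(a, h(cons(pair(0, h(cons(pair(0, 0), 0))), a))))  →  cons(cons(h(cons(pair(0, 0), e)), 0), pair(a, h(cons(pair(0, h(cons(pair(0, 0), 0))), a))))   [R1 at 1]
2. cons(cons(h(cons(pair(0, 0), e)), 0), pair(a, h(cons(pair(0, h(cons(pair(0, 0), 0))), a))))  →  cons(cons(e, 0), pair(a, h(cons(pair(0, h(cons(pair(0, 0), 0))), a))))   [R1 at 1.1]
3. cons(cons(e, 0), pair(a, h(cons(pair(0, h(cons(pair(0, 0), 0))), a))))  →  cons(cons(e, 0), pair(a, h(cons(pair(0, 0), a))))   [R1 at 2.2.1.1.2]
4. cons(cons(e, 0), pair(a, h(cons(pair(0, 0), a))))  →  cons(cons(e, 0), pair(a, a))   [R1 at 2.2]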